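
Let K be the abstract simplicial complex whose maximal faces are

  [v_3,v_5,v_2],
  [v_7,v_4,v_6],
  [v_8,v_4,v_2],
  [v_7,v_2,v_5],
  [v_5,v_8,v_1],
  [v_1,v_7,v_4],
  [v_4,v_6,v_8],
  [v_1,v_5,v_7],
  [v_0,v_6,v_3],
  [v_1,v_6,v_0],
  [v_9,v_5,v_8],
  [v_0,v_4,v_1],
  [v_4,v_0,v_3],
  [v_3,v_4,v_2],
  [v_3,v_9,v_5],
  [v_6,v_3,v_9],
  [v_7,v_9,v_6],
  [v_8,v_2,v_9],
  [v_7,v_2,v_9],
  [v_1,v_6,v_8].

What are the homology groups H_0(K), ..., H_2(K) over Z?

H_0 ≅ Z,  H_1 ≅ Z × Z/2,  H_2 = 0.

Take the total order v_0 < v_1 < v_2 < v_3 < v_4 < v_5 < v_6 < v_7 < v_8 < v_9 on the vertex set. Then K (dimension 2) consists of the simplices:

  0-simplices (10): [v_0], [v_1], [v_2], [v_3], [v_4], [v_5], [v_6], [v_7], [v_8], [v_9]
  1-simplices (30): (30 of them)
  2-simplices (20): (20 of them)

giving chain groups C_0 ≅ Z^10, C_1 ≅ Z^30, C_2 ≅ Z^20.

∂_1: C_1 → C_0 maps an edge to its endpoints' difference, ∂[p,q] = q − p. For instance
  ∂[v_2,v_7] = [v_7] − [v_2].
The 10×30 boundary matrix has rank 9 and Smith normal form diag(1,1,1,1,1,1,1,1,1).

∂_2: C_2 → C_1 acts by ∂[p,q,r] = [q,r] − [p,r] + [p,q]. For instance
  ∂[v_0,v_3,v_4] = [v_3,v_4] − [v_0,v_4] + [v_0,v_3],
  ∂[v_2,v_3,v_4] = [v_3,v_4] − [v_2,v_4] + [v_2,v_3].
As a 30×20 matrix over Z this has rank 20, with invariant factors (1,1,1,1,1,1,1,1,1,1,1,1,1,1,1,1,1,1,1,2).

Now H_k = ker ∂_k / im ∂_{k+1}, so:

  H_0: rank C_0 − rank ∂_1 = 10 − 9 = 1, and the invariant factors of ∂_1 are all 1, so H_0 = Z.
  H_1: rank ker ∂_1 − rank ∂_2 = (30 − 9) − 20 = 1, and ∂_2 has invariant factor 2 > 1, so H_1 = Z × Z/2.
  H_2: rank ker ∂_2 − rank ∂_3 = (20 − 20) − 0 = 0, and there is no ∂_3, so H_2 = 0.

As a check, the Euler characteristic is 10 − 30 + 20 = 0, which agrees with 1 − 1 + 0 = 0.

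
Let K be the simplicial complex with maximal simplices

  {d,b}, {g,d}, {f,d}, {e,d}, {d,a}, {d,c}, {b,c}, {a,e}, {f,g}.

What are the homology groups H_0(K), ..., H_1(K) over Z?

H_0 ≅ Z,  H_1 ≅ Z^3.

Fix the vertex order a < b < c < d < e < f < g and write every simplex with vertices in increasing order. Then dim K = 1 and the simplices of K are:

  0-simplices (7): a, b, c, d, e, f, g
  1-simplices (9): ad, ae, bc, bd, cd, de, df, dg, fg

giving chain groups C_0 ≅ Z^7, C_1 ≅ Z^9.

Boundary ∂_1: C_1 → C_0 maps an edge to its endpoints' difference, ∂[p,q] = q − p. For instance
  ∂ad = d − a.
The 7×9 boundary matrix has rank 6 and Smith normal form diag(1,1,1,1,1,1).

Computing H_k = (kernel of ∂_k) / (image of ∂_{k+1}):

  H_0: rank C_0 − rank ∂_1 = 7 − 6 = 1, and the invariant factors of ∂_1 are all 1, so H_0 ≅ Z.
  H_1: rank ker ∂_1 − rank ∂_2 = (9 − 6) − 0 = 3, and there is no ∂_2, so H_1 ≅ Z^3.

As a check, the Euler characteristic is 7 − 9 = -2, which agrees with 1 − 3 = -2.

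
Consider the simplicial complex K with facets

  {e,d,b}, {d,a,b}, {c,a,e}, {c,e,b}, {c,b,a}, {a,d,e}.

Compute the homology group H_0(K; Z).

H_0 ≅ Z.

Fix the vertex order a < b < c < d < e and write every simplex with vertices in increasing order. Then dim K = 2 and the simplices of K are:

  0-simplices (5): a, b, c, d, e
  1-simplices (9): ab, ac, ad, ae, bc, bd, be, ce, de
  2-simplices (6): abc, abd, ace, ade, bce, bde

Hence C_0 ≅ Z^5, C_1 ≅ Z^9, C_2 ≅ Z^6.

The boundary map ∂_1: C_1 → C_0 maps an edge to its endpoints' difference, ∂[p,q] = q − p.
The 5×9 boundary matrix has rank 4 and Smith normal form diag(1,1,1,1).

The boundary map ∂_2: C_2 → C_1 sends each 2-simplex [p,q,r] to [q,r] − [p,r] + [p,q]. For instance
  ∂bce = ce − be + bc,
  ∂abd = bd − ad + ab.
The 9×6 boundary matrix has rank 5 and Smith normal form diag(1,1,1,1,1).

Reading off H_k = ker ∂_k / im ∂_{k+1}:

  H_0: rank C_0 − rank ∂_1 = 5 − 4 = 1, and the invariant factors of ∂_1 are all 1, so H_0 = Z.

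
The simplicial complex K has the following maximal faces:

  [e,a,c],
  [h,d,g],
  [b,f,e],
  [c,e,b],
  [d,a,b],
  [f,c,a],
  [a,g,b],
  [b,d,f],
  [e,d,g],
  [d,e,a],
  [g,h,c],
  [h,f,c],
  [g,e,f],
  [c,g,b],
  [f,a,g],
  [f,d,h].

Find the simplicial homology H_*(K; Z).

Order the vertices as a < b < c < d < e < f < g < h. Listing each simplex with vertices in this order, K has dimension 2 with simplices:

  0-simplices (8): a, b, c, d, e, f, g, h
  1-simplices (24): ab, ac, ad, ae, af, ag, bc, bd, be, bf, bg, ce, cf, cg, ch, de, df, dg, dh, ef, eg, fg, fh, gh
  2-simplices (16): abd, abg, ace, acf, ade, afg, bce, bcg, bdf, bef, cfh, cgh, deg, dfh, dgh, efg

Hence C_0 ≅ Z^8, C_1 ≅ Z^24, C_2 ≅ Z^16.

Boundary ∂_1: C_1 → C_0 maps an edge to its endpoints' difference, ∂[p,q] = q − p. For instance
  ∂ae = e − a.
The 8×24 boundary matrix has rank 7 and Smith normal form diag(1,1,1,1,1,1,1).

The boundary map ∂_2: C_2 → C_1 maps a triangle to the signed sum of its edges. For instance
  ∂bcg = cg − bg + bc,
  ∂bce = ce − be + bc.
This gives a 24×16 integer matrix of rank 15; reducing to Smith normal form yields diagonal entries (1,1,1,1,1,1,1,1,1,1,1,1,1,1,1).

Computing H_k = (kernel of ∂_k) / (image of ∂_{k+1}):

  H_0: rank C_0 − rank ∂_1 = 8 − 7 = 1, and the invariant factors of ∂_1 are all 1, so H_0 = Z.
  H_1: rank ker ∂_1 − rank ∂_2 = (24 − 7) − 15 = 2, and the invariant factors of ∂_2 are all 1, so H_1 = Z^2.
  H_2: rank ker ∂_2 − rank ∂_3 = (16 − 15) − 0 = 1, and there is no ∂_3, so H_2 = Z.

As a check, the Euler characteristic is 8 − 24 + 16 = 0, which agrees with 1 − 2 + 1 = 0.
(K is a triangulation of the torus T^2.)

H_0 ≅ Z,  H_1 ≅ Z^2,  H_2 ≅ Z.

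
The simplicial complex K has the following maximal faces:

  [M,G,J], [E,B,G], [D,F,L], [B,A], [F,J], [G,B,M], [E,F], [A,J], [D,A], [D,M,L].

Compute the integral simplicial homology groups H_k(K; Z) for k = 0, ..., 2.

Take the total order A < B < D < E < F < G < J < L < M on the vertex set. Then K (dimension 2) consists of the simplices:

  0-simplices (9): A, B, D, E, F, G, J, L, M
  1-simplices (17): AB, AD, AJ, BE, BG, BM, DF, DL, DM, EF, EG, FJ, FL, GJ, GM, JM, LM
  2-simplices (5): BEG, BGM, DFL, DLM, GJM

so the chain groups are C_0 ≅ Z^9, C_1 ≅ Z^17, C_2 ≅ Z^5.

The boundary map ∂_1: C_1 → C_0 maps an edge to its endpoints' difference, ∂[p,q] = q − p. For instance
  ∂EF = F − E.
The resulting 9×17 matrix has rank 8, and its Smith normal form has invariant factors (1,1,1,1,1,1,1,1).

The boundary map ∂_2: C_2 → C_1 maps a triangle to the signed sum of its edges. For instance
  ∂DLM = LM − DM + DL,
  ∂BGM = GM − BM + BG.
The 17×5 boundary matrix has rank 5 and Smith normal form diag(1,1,1,1,1).

Computing H_k = (kernel of ∂_k) / (image of ∂_{k+1}):

  H_0: rank C_0 − rank ∂_1 = 9 − 8 = 1, and the invariant factors of ∂_1 are all 1, so H_0 = Z.
  H_1: rank ker ∂_1 − rank ∂_2 = (17 − 8) − 5 = 4, and the invariant factors of ∂_2 are all 1, so H_1 = Z^4.
  H_2: rank ker ∂_2 − rank ∂_3 = (5 − 5) − 0 = 0, and there is no ∂_3, so H_2 = 0.

H_0 ≅ Z,  H_1 ≅ Z^4,  H_2 = 0.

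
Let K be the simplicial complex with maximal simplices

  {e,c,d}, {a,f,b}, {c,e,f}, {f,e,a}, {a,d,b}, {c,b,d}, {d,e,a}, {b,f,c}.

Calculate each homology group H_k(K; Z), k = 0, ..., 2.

Take the total order a < b < c < d < e < f on the vertex set. Then K (dimension 2) consists of the simplices:

  0-simplices (6): a, b, c, d, e, f
  1-simplices (12): ab, ad, ae, af, bc, bd, bf, cd, ce, cf, de, ef
  2-simplices (8): abd, abf, ade, aef, bcd, bcf, cde, cef

Hence C_0 ≅ Z^6, C_1 ≅ Z^12, C_2 ≅ Z^8.

The boundary map ∂_1: C_1 → C_0 maps an edge to its endpoints' difference, ∂[p,q] = q − p. For instance
  ∂bf = f − b.
As a 6×12 matrix over Z this has rank 5, with invariant factors (1,1,1,1,1).

The boundary map ∂_2: C_2 → C_1 maps a triangle to the signed sum of its edges. For instance
  ∂ade = de − ae + ad,
  ∂bcf = cf − bf + bc.
This gives a 12×8 integer matrix of rank 7; reducing to Smith normal form yields diagonal entries (1,1,1,1,1,1,1).

From H_k ≅ ker(∂_k) / im(∂_{k+1}) we obtain:

  H_0: rank C_0 − rank ∂_1 = 6 − 5 = 1, and the invariant factors of ∂_1 are all 1, so H_0 ≅ Z.
  H_1: rank ker ∂_1 − rank ∂_2 = (12 − 5) − 7 = 0, and the invariant factors of ∂_2 are all 1, so H_1 ≅ 0.
  H_2: rank ker ∂_2 − rank ∂_3 = (8 − 7) − 0 = 1, and there is no ∂_3, so H_2 ≅ Z.

(K is a triangulation of the 2-sphere S^2.)

H_0 = Z,  H_1 = 0,  H_2 = Z.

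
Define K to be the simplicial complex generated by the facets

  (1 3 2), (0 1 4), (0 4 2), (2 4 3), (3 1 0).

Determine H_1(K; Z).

Order the vertices as 0 < 1 < 2 < 3 < 4. Listing each simplex with vertices in this order, K has dimension 2 with simplices:

  0-simplices (5): [0], [1], [2], [3], [4]
  1-simplices (10): [0,1], [0,2], [0,3], [0,4], [1,2], [1,3], [1,4], [2,3], [2,4], [3,4]
  2-simplices (5): [0,1,3], [0,1,4], [0,2,4], [1,2,3], [2,3,4]

giving chain groups C_0 ≅ Z^5, C_1 ≅ Z^10, C_2 ≅ Z^5.

The boundary map ∂_1: C_1 → C_0 maps an edge to its endpoints' difference, ∂[p,q] = q − p. For instance
  ∂[1,4] = [4] − [1].
This gives a 5×10 integer matrix of rank 4; reducing to Smith normal form yields diagonal entries (1,1,1,1).

Boundary ∂_2: C_2 → C_1 sends each 2-simplex [p,q,r] to [q,r] − [p,r] + [p,q]. For instance
  ∂[0,2,4] = [2,4] − [0,4] + [0,2],
  ∂[0,1,4] = [1,4] − [0,4] + [0,1].
The 10×5 boundary matrix has rank 5 and Smith normal form diag(1,1,1,1,1).

From H_k ≅ ker(∂_k) / im(∂_{k+1}) we obtain:

  H_1: rank ker ∂_1 − rank ∂_2 = (10 − 4) − 5 = 1, and the invariant factors of ∂_2 are all 1, so H_1 = Z.

H_1 = Z.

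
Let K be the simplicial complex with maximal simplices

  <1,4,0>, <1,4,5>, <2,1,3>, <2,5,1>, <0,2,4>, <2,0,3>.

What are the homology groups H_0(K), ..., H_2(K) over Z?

We work with the vertex ordering 0 < 1 < 2 < 3 < 4 < 5. The simplices of K, each written with vertices in increasing order, are:

  0-simplices (6): [0], [1], [2], [3], [4], [5]
  1-simplices (12): [0,1], [0,2], [0,3], [0,4], [1,2], [1,3], [1,4], [1,5], [2,3], [2,4], [2,5], [4,5]
  2-simplices (6): [0,1,4], [0,2,3], [0,2,4], [1,2,3], [1,2,5], [1,4,5]

Hence C_0 ≅ Z^6, C_1 ≅ Z^12, C_2 ≅ Z^6.

The boundary map ∂_1: C_1 → C_0 maps an edge to its endpoints' difference, ∂[p,q] = q − p. For instance
  ∂[2,4] = [4] − [2].
The 6×12 boundary matrix has rank 5 and Smith normal form diag(1,1,1,1,1).

Boundary ∂_2: C_2 → C_1 sends each 2-simplex [p,q,r] to [q,r] − [p,r] + [p,q]. For instance
  ∂[1,2,3] = [2,3] − [1,3] + [1,2],
  ∂[0,1,4] = [1,4] − [0,4] + [0,1].
The 12×6 boundary matrix has rank 6 and Smith normal form diag(1,1,1,1,1,1).

From H_k ≅ ker(∂_k) / im(∂_{k+1}) we obtain:

  H_0: rank C_0 − rank ∂_1 = 6 − 5 = 1, and the invariant factors of ∂_1 are all 1, so H_0 ≅ Z.
  H_1: rank ker ∂_1 − rank ∂_2 = (12 − 5) − 6 = 1, and the invariant factors of ∂_2 are all 1, so H_1 ≅ Z.
  H_2: rank ker ∂_2 − rank ∂_3 = (6 − 6) − 0 = 0, and there is no ∂_3, so H_2 ≅ 0.

H_0 = Z,  H_1 = Z,  H_2 = 0.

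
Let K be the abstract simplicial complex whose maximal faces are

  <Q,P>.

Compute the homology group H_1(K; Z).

Order the vertices as P < Q. Listing each simplex with vertices in this order, K has dimension 1 with simplices:

  0-simplices (2): P, Q
  1-simplices (1): PQ

so the chain groups are C_0 ≅ Z^2, C_1 ≅ Z^1.

∂_1: C_1 → C_0 sends each edge [p,q] (with p < q) to q − p.
As a 2×1 matrix over Z this has rank 1, with invariant factors (1).

Computing H_k = (kernel of ∂_k) / (image of ∂_{k+1}):

  H_1: rank ker ∂_1 − rank ∂_2 = (1 − 1) − 0 = 0, and there is no ∂_2, so H_1 = 0.

(K is a triangulation of the 1-simplex.)

H_1 ≅ 0.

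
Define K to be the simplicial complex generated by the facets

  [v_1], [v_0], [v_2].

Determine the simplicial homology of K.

Take the total order v_0 < v_1 < v_2 on the vertex set. Then K (dimension 0) consists of the simplices:

  0-simplices (3): [v_0], [v_1], [v_2]

Hence C_0 ≅ Z^3.

Reading off H_k = ker ∂_k / im ∂_{k+1}:

  H_0: rank C_0 − rank ∂_1 = 3 − 0 = 3, and there is no ∂_1, so H_0 = Z^3.

H_0 ≅ Z^3.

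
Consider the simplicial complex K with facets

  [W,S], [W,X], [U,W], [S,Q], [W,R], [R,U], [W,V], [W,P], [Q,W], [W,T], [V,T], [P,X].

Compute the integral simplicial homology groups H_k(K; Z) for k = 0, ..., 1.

We work with the vertex ordering P < Q < R < S < T < U < V < W < X. The simplices of K, each written with vertices in increasing order, are:

  0-simplices (9): P, Q, R, S, T, U, V, W, X
  1-simplices (12): PW, PX, QS, QW, RU, RW, SW, TV, TW, UW, VW, WX

so the chain groups are C_0 ≅ Z^9, C_1 ≅ Z^12.

The boundary map ∂_1: C_1 → C_0 maps an edge to its endpoints' difference, ∂[p,q] = q − p. For instance
  ∂PW = W − P.
As a 9×12 matrix over Z this has rank 8, with invariant factors (1,1,1,1,1,1,1,1).

Now H_k = ker ∂_k / im ∂_{k+1}, so:

  H_0: rank C_0 − rank ∂_1 = 9 − 8 = 1, and the invariant factors of ∂_1 are all 1, so H_0 ≅ Z.
  H_1: rank ker ∂_1 − rank ∂_2 = (12 − 8) − 0 = 4, and there is no ∂_2, so H_1 ≅ Z^4.

As a check, the Euler characteristic is 9 − 12 = -3, which agrees with 1 − 4 = -3.
(K is a triangulation of a wedge of 4 circles.)

H_0 ≅ Z,  H_1 ≅ Z^4.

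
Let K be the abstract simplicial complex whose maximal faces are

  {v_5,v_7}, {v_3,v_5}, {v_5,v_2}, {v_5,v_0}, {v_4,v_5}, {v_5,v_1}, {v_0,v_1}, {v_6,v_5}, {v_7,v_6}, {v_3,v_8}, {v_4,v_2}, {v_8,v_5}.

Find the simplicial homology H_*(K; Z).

K has 9 vertices, 12 edges.
rank ∂_0 = 0, rank ∂_1 = 8 ⇒ b_0 = 9 − 0 − 8 = 1; all invariant factors of ∂_1 are 1 so no torsion. So H_0 = Z.
rank ∂_1 = 8, rank ∂_2 = 0 ⇒ b_1 = 12 − 8 − 0 = 4. So H_1 = Z^4.

H_0 ≅ Z,  H_1 ≅ Z^4.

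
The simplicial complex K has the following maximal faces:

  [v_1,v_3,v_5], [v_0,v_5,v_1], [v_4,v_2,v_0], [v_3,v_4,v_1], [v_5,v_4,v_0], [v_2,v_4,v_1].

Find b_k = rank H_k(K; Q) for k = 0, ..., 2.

b_0 = 1, b_1 = 1, b_2 = 0.

Take the total order v_0 < v_1 < v_2 < v_3 < v_4 < v_5 on the vertex set. Then K (dimension 2) consists of the simplices:

  0-simplices (6): [v_0], [v_1], [v_2], [v_3], [v_4], [v_5]
  1-simplices (12): [v_0,v_1], [v_0,v_2], [v_0,v_4], [v_0,v_5], [v_1,v_2], [v_1,v_3], [v_1,v_4], [v_1,v_5], [v_2,v_4], [v_3,v_4], [v_3,v_5], [v_4,v_5]
  2-simplices (6): [v_0,v_1,v_5], [v_0,v_2,v_4], [v_0,v_4,v_5], [v_1,v_2,v_4], [v_1,v_3,v_4], [v_1,v_3,v_5]

giving chain groups C_0 ≅ Z^6, C_1 ≅ Z^12, C_2 ≅ Z^6.

The boundary map ∂_1: C_1 → C_0 sends each edge [p,q] (with p < q) to q − p.
As a 6×12 matrix over Z this has rank 5, with invariant factors (1,1,1,1,1).

The boundary map ∂_2: C_2 → C_1 maps a triangle to the signed sum of its edges. For instance
  ∂[v_1,v_2,v_4] = [v_2,v_4] − [v_1,v_4] + [v_1,v_2],
  ∂[v_0,v_1,v_5] = [v_1,v_5] − [v_0,v_5] + [v_0,v_1].
The resulting 12×6 matrix has rank 6, and its Smith normal form has invariant factors (1,1,1,1,1,1).

Computing H_k = (kernel of ∂_k) / (image of ∂_{k+1}):

  H_0: rank C_0 − rank ∂_1 = 6 − 5 = 1, and the invariant factors of ∂_1 are all 1, so H_0 ≅ Z.
  H_1: rank ker ∂_1 − rank ∂_2 = (12 − 5) − 6 = 1, and the invariant factors of ∂_2 are all 1, so H_1 ≅ Z.
  H_2: rank ker ∂_2 − rank ∂_3 = (6 − 6) − 0 = 0, and there is no ∂_3, so H_2 ≅ 0.

Hence the Betti numbers are b_0 = 1, b_1 = 1, b_2 = 0.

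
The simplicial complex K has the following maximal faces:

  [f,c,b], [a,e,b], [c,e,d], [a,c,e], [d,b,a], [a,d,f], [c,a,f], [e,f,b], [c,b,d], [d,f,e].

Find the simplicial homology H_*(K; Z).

H_0 ≅ Z,  H_1 ≅ Z_2,  H_2 = 0.

Take the total order a < b < c < d < e < f on the vertex set. Then K (dimension 2) consists of the simplices:

  0-simplices (6): a, b, c, d, e, f
  1-simplices (15): ab, ac, ad, ae, af, bc, bd, be, bf, cd, ce, cf, de, df, ef
  2-simplices (10): abd, abe, ace, acf, adf, bcd, bcf, bef, cde, def

giving chain groups C_0 ≅ Z^6, C_1 ≅ Z^15, C_2 ≅ Z^10.

∂_1: C_1 → C_0 maps an edge to its endpoints' difference, ∂[p,q] = q − p. For instance
  ∂be = e − b.
This gives a 6×15 integer matrix of rank 5; reducing to Smith normal form yields diagonal entries (1,1,1,1,1).

Boundary ∂_2: C_2 → C_1 maps a triangle to the signed sum of its edges. For instance
  ∂bcf = cf − bf + bc,
  ∂ace = ce − ae + ac.
As a 15×10 matrix over Z this has rank 10, with invariant factors (1,1,1,1,1,1,1,1,1,2).

From H_k ≅ ker(∂_k) / im(∂_{k+1}) we obtain:

  H_0: rank C_0 − rank ∂_1 = 6 − 5 = 1, and the invariant factors of ∂_1 are all 1, so H_0 ≅ Z.
  H_1: rank ker ∂_1 − rank ∂_2 = (15 − 5) − 10 = 0, and ∂_2 has invariant factor 2 > 1, so H_1 ≅ Z_2.
  H_2: rank ker ∂_2 − rank ∂_3 = (10 − 10) − 0 = 0, and there is no ∂_3, so H_2 ≅ 0.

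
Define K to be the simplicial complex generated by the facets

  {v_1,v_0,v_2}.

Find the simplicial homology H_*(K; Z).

H_0 ≅ Z,  H_1 = 0,  H_2 = 0.

K has 3 vertices, 3 edges, 1 triangle.
rank ∂_0 = 0, rank ∂_1 = 2 ⇒ b_0 = 3 − 0 − 2 = 1; all invariant factors of ∂_1 are 1 so no torsion. So H_0 = Z.
rank ∂_1 = 2, rank ∂_2 = 1 ⇒ b_1 = 3 − 2 − 1 = 0; all invariant factors of ∂_2 are 1 so no torsion. So H_1 = 0.
rank ∂_2 = 1, rank ∂_3 = 0 ⇒ b_2 = 1 − 1 − 0 = 0. So H_2 = 0.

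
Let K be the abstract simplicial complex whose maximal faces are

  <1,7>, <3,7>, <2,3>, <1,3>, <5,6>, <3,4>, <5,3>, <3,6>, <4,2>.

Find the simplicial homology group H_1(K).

H_1 ≅ Z^3.

Order the vertices as 1 < 2 < 3 < 4 < 5 < 6 < 7. Listing each simplex with vertices in this order, K has dimension 1 with simplices:

  0-simplices (7): [1], [2], [3], [4], [5], [6], [7]
  1-simplices (9): [1,3], [1,7], [2,3], [2,4], [3,4], [3,5], [3,6], [3,7], [5,6]

giving chain groups C_0 ≅ Z^7, C_1 ≅ Z^9.

∂_1: C_1 → C_0 maps an edge to its endpoints' difference, ∂[p,q] = q − p.
As a 7×9 matrix over Z this has rank 6, with invariant factors (1,1,1,1,1,1).

Reading off H_k = ker ∂_k / im ∂_{k+1}:

  H_1: rank ker ∂_1 − rank ∂_2 = (9 − 6) − 0 = 3, and there is no ∂_2, so H_1 ≅ Z^3.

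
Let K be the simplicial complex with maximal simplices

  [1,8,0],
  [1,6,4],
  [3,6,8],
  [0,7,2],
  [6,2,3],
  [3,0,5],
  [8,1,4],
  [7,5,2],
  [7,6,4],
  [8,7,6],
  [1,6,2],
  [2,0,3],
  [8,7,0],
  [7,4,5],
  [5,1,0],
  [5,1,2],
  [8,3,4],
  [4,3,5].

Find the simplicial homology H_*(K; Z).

We work with the vertex ordering 0 < 1 < 2 < 3 < 4 < 5 < 6 < 7 < 8. The simplices of K, each written with vertices in increasing order, are:

  0-simplices (9): [0], [1], [2], [3], [4], [5], [6], [7], [8]
  1-simplices (27): (27 of them)
  2-simplices (18): [0,1,5], [0,1,8], [0,2,3], [0,2,7], [0,3,5], [0,7,8], [1,2,5], [1,2,6], [1,4,6], [1,4,8], [2,3,6], [2,5,7], [3,4,5], [3,4,8], [3,6,8], [4,5,7], [4,6,7], [6,7,8]

giving chain groups C_0 ≅ Z^9, C_1 ≅ Z^27, C_2 ≅ Z^18.

Boundary ∂_1: C_1 → C_0 is given by ∂[p,q] = [q] − [p]. For instance
  ∂[4,8] = [8] − [4].
This gives a 9×27 integer matrix of rank 8; reducing to Smith normal form yields diagonal entries (1,1,1,1,1,1,1,1).

∂_2: C_2 → C_1 maps a triangle to the signed sum of its edges. For instance
  ∂[0,1,8] = [1,8] − [0,8] + [0,1],
  ∂[1,2,6] = [2,6] − [1,6] + [1,2].
The 27×18 boundary matrix has rank 18 and Smith normal form diag(1,1,1,1,1,1,1,1,1,1,1,1,1,1,1,1,1,2).

Reading off H_k = ker ∂_k / im ∂_{k+1}:

  H_0: rank C_0 − rank ∂_1 = 9 − 8 = 1, and the invariant factors of ∂_1 are all 1, so H_0 ≅ Z.
  H_1: rank ker ∂_1 − rank ∂_2 = (27 − 8) − 18 = 1, and ∂_2 has invariant factor 2 > 1, so H_1 ≅ Z ⊕ Z_2.
  H_2: rank ker ∂_2 − rank ∂_3 = (18 − 18) − 0 = 0, and there is no ∂_3, so H_2 ≅ 0.

H_0 = Z,  H_1 = Z ⊕ Z_2,  H_2 = 0.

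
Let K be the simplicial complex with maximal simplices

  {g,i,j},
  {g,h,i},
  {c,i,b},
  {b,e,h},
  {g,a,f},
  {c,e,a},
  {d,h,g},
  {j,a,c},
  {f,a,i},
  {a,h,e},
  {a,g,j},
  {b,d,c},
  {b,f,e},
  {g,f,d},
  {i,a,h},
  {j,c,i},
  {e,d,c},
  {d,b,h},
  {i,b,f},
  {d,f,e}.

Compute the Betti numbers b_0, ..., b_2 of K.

b_0 = 1, b_1 = 1, b_2 = 0.

Fix the vertex order a < b < c < d < e < f < g < h < i < j and write every simplex with vertices in increasing order. Then dim K = 2 and the simplices of K are:

  0-simplices (10): a, b, c, d, e, f, g, h, i, j
  1-simplices (30): ac, ae, af, ag, ah, ai, aj, bc, bd, be, bf, bh, bi, cd, ce, ci, cj, de, df, dg, dh, ef, eh, fg, fi, gh, gi, gj, hi, ij
  2-simplices (20): ace, acj, aeh, afg, afi, agj, ahi, bcd, bci, bdh, bef, beh, bfi, cde, cij, def, dfg, dgh, ghi, gij

so the chain groups are C_0 ≅ Z^10, C_1 ≅ Z^30, C_2 ≅ Z^20.

The boundary map ∂_1: C_1 → C_0 sends each edge [p,q] (with p < q) to q − p.
This gives a 10×30 integer matrix of rank 9; reducing to Smith normal form yields diagonal entries (1,1,1,1,1,1,1,1,1).

∂_2: C_2 → C_1 maps a triangle to the signed sum of its edges. For instance
  ∂bdh = dh − bh + bd,
  ∂afg = fg − ag + af.
The 30×20 boundary matrix has rank 20 and Smith normal form diag(1,1,1,1,1,1,1,1,1,1,1,1,1,1,1,1,1,1,1,2).

From H_k ≅ ker(∂_k) / im(∂_{k+1}) we obtain:

  H_0: rank C_0 − rank ∂_1 = 10 − 9 = 1, and the invariant factors of ∂_1 are all 1, so H_0 ≅ Z.
  H_1: rank ker ∂_1 − rank ∂_2 = (30 − 9) − 20 = 1, and ∂_2 has invariant factor 2 > 1, so H_1 ≅ Z ⊕ Z/2Z.
  H_2: rank ker ∂_2 − rank ∂_3 = (20 − 20) − 0 = 0, and there is no ∂_3, so H_2 ≅ 0.

As a check, the Euler characteristic is 10 − 30 + 20 = 0, which agrees with 1 − 1 + 0 = 0.
(K is a triangulation of the Klein bottle.)

Hence the Betti numbers are b_0 = 1, b_1 = 1, b_2 = 0.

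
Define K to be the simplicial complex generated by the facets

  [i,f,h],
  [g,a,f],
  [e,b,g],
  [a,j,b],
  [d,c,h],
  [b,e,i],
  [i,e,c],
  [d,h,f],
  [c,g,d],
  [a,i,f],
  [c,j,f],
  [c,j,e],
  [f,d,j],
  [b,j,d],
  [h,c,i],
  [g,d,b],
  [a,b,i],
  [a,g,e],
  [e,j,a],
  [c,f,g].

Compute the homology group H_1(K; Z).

H_1 ≅ Z × Z/2.

Order the vertices as a < b < c < d < e < f < g < h < i < j. Listing each simplex with vertices in this order, K has dimension 2 with simplices:

  0-simplices (10): a, b, c, d, e, f, g, h, i, j
  1-simplices (30): ab, ae, af, ag, ai, aj, bd, be, bg, bi, bj, cd, ce, cf, cg, ch, ci, cj, df, dg, dh, dj, eg, ei, ej, fg, fh, fi, fj, hi
  2-simplices (20): abi, abj, aeg, aej, afg, afi, bdg, bdj, beg, bei, cdg, cdh, cei, cej, cfg, cfj, chi, dfh, dfj, fhi

giving chain groups C_0 ≅ Z^10, C_1 ≅ Z^30, C_2 ≅ Z^20.

∂_1: C_1 → C_0 maps an edge to its endpoints' difference, ∂[p,q] = q − p. For instance
  ∂ch = h − c.
The resulting 10×30 matrix has rank 9, and its Smith normal form has invariant factors (1,1,1,1,1,1,1,1,1).

∂_2: C_2 → C_1 acts by ∂[p,q,r] = [q,r] − [p,r] + [p,q]. For instance
  ∂bei = ei − bi + be,
  ∂bdj = dj − bj + bd.
As a 30×20 matrix over Z this has rank 20, with invariant factors (1,1,1,1,1,1,1,1,1,1,1,1,1,1,1,1,1,1,1,2).

From H_k ≅ ker(∂_k) / im(∂_{k+1}) we obtain:

  H_1: rank ker ∂_1 − rank ∂_2 = (30 − 9) − 20 = 1, and ∂_2 has invariant factor 2 > 1, so H_1 ≅ Z × Z/2.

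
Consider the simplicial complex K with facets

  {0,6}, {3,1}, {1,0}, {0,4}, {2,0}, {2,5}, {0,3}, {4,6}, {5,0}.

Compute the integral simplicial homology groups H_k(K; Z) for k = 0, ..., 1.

Order the vertices as 0 < 1 < 2 < 3 < 4 < 5 < 6. Listing each simplex with vertices in this order, K has dimension 1 with simplices:

  0-simplices (7): [0], [1], [2], [3], [4], [5], [6]
  1-simplices (9): [0,1], [0,2], [0,3], [0,4], [0,5], [0,6], [1,3], [2,5], [4,6]

so the chain groups are C_0 ≅ Z^7, C_1 ≅ Z^9.

The boundary map ∂_1: C_1 → C_0 is given by ∂[p,q] = [q] − [p].
As a 7×9 matrix over Z this has rank 6, with invariant factors (1,1,1,1,1,1).

Reading off H_k = ker ∂_k / im ∂_{k+1}:

  H_0: rank C_0 − rank ∂_1 = 7 − 6 = 1, and the invariant factors of ∂_1 are all 1, so H_0 ≅ Z.
  H_1: rank ker ∂_1 − rank ∂_2 = (9 − 6) − 0 = 3, and there is no ∂_2, so H_1 ≅ Z^3.

As a check, the Euler characteristic is 7 − 9 = -2, which agrees with 1 − 3 = -2.
(K is a triangulation of a wedge of 3 circles.)

H_0 ≅ Z,  H_1 ≅ Z^3.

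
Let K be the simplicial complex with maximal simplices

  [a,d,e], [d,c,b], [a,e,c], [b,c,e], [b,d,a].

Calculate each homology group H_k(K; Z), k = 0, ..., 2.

H_0 ≅ Z,  H_1 ≅ Z,  H_2 = 0.

We work with the vertex ordering a < b < c < d < e. The simplices of K, each written with vertices in increasing order, are:

  0-simplices (5): a, b, c, d, e
  1-simplices (10): ab, ac, ad, ae, bc, bd, be, cd, ce, de
  2-simplices (5): abd, ace, ade, bcd, bce

giving chain groups C_0 ≅ Z^5, C_1 ≅ Z^10, C_2 ≅ Z^5.

Boundary ∂_1: C_1 → C_0 sends each edge [p,q] (with p < q) to q − p. For instance
  ∂ab = b − a.
The resulting 5×10 matrix has rank 4, and its Smith normal form has invariant factors (1,1,1,1).

Boundary ∂_2: C_2 → C_1 maps a triangle to the signed sum of its edges. For instance
  ∂ace = ce − ae + ac,
  ∂ade = de − ae + ad.
As a 10×5 matrix over Z this has rank 5, with invariant factors (1,1,1,1,1).

From H_k ≅ ker(∂_k) / im(∂_{k+1}) we obtain:

  H_0: rank C_0 − rank ∂_1 = 5 − 4 = 1, and the invariant factors of ∂_1 are all 1, so H_0 = Z.
  H_1: rank ker ∂_1 − rank ∂_2 = (10 − 4) − 5 = 1, and the invariant factors of ∂_2 are all 1, so H_1 = Z.
  H_2: rank ker ∂_2 − rank ∂_3 = (5 − 5) − 0 = 0, and there is no ∂_3, so H_2 = 0.

As a check, the Euler characteristic is 5 − 10 + 5 = 0, which agrees with 1 − 1 + 0 = 0.
(K is a triangulation of the Möbius band.)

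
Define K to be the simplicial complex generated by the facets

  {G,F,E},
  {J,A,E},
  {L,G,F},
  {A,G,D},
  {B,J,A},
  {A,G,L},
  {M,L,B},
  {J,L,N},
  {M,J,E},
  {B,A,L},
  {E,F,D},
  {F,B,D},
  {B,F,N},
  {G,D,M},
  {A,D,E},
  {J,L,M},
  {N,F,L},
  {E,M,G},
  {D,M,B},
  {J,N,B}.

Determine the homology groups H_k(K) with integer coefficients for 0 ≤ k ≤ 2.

K has 10 vertices, 30 edges, 20 triangles.
rank ∂_0 = 0, rank ∂_1 = 9 ⇒ b_0 = 10 − 0 − 9 = 1; all invariant factors of ∂_1 are 1 so no torsion. So H_0 = Z.
rank ∂_1 = 9, rank ∂_2 = 20 ⇒ b_1 = 30 − 9 − 20 = 1; ∂_2 has invariant factor(s) [2] giving torsion. So H_1 = Z ⊕ Z/2.
rank ∂_2 = 20, rank ∂_3 = 0 ⇒ b_2 = 20 − 20 − 0 = 0. So H_2 = 0.

H_0 = Z,  H_1 = Z ⊕ Z/2,  H_2 = 0.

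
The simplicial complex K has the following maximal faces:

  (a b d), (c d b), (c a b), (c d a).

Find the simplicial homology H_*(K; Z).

H_0 ≅ Z,  H_1 = 0,  H_2 ≅ Z.

Take the total order a < b < c < d on the vertex set. Then K (dimension 2) consists of the simplices:

  0-simplices (4): a, b, c, d
  1-simplices (6): ab, ac, ad, bc, bd, cd
  2-simplices (4): abc, abd, acd, bcd

so the chain groups are C_0 ≅ Z^4, C_1 ≅ Z^6, C_2 ≅ Z^4.

The boundary map ∂_1: C_1 → C_0 is given by ∂[p,q] = [q] − [p]. For instance
  ∂ab = b − a.
The resulting 4×6 matrix has rank 3, and its Smith normal form has invariant factors (1,1,1).

Boundary ∂_2: C_2 → C_1 sends each 2-simplex [p,q,r] to [q,r] − [p,r] + [p,q]. For instance
  ∂acd = cd − ad + ac,
  ∂bcd = cd − bd + bc.
The 6×4 boundary matrix has rank 3 and Smith normal form diag(1,1,1).

Computing H_k = (kernel of ∂_k) / (image of ∂_{k+1}):

  H_0: rank C_0 − rank ∂_1 = 4 − 3 = 1, and the invariant factors of ∂_1 are all 1, so H_0 = Z.
  H_1: rank ker ∂_1 − rank ∂_2 = (6 − 3) − 3 = 0, and the invariant factors of ∂_2 are all 1, so H_1 = 0.
  H_2: rank ker ∂_2 − rank ∂_3 = (4 − 3) − 0 = 1, and there is no ∂_3, so H_2 = Z.

As a check, the Euler characteristic is 4 − 6 + 4 = 2, which agrees with 1 − 0 + 1 = 2.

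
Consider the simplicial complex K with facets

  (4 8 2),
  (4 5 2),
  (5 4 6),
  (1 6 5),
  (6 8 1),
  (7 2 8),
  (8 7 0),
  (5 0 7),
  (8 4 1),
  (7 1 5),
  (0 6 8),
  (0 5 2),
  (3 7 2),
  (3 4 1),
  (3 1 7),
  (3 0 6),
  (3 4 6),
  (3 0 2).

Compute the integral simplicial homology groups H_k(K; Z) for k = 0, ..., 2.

H_0 ≅ Z,  H_1 ≅ Z ⊕ Z/2,  H_2 = 0.

Order the vertices as 0 < 1 < 2 < 3 < 4 < 5 < 6 < 7 < 8. Listing each simplex with vertices in this order, K has dimension 2 with simplices:

  0-simplices (9): [0], [1], [2], [3], [4], [5], [6], [7], [8]
  1-simplices (27): (27 of them)
  2-simplices (18): [0,2,3], [0,2,5], [0,3,6], [0,5,7], [0,6,8], [0,7,8], [1,3,4], [1,3,7], [1,4,8], [1,5,6], [1,5,7], [1,6,8], [2,3,7], [2,4,5], [2,4,8], [2,7,8], [3,4,6], [4,5,6]

so the chain groups are C_0 ≅ Z^9, C_1 ≅ Z^27, C_2 ≅ Z^18.

∂_1: C_1 → C_0 is given by ∂[p,q] = [q] − [p]. For instance
  ∂[3,6] = [6] − [3].
The 9×27 boundary matrix has rank 8 and Smith normal form diag(1,1,1,1,1,1,1,1).

∂_2: C_2 → C_1 sends each 2-simplex [p,q,r] to [q,r] − [p,r] + [p,q]. For instance
  ∂[1,4,8] = [4,8] − [1,8] + [1,4],
  ∂[1,5,6] = [5,6] − [1,6] + [1,5].
The 27×18 boundary matrix has rank 18 and Smith normal form diag(1,1,1,1,1,1,1,1,1,1,1,1,1,1,1,1,1,2).

From H_k ≅ ker(∂_k) / im(∂_{k+1}) we obtain:

  H_0: rank C_0 − rank ∂_1 = 9 − 8 = 1, and the invariant factors of ∂_1 are all 1, so H_0 ≅ Z.
  H_1: rank ker ∂_1 − rank ∂_2 = (27 − 8) − 18 = 1, and ∂_2 has invariant factor 2 > 1, so H_1 ≅ Z ⊕ Z/2.
  H_2: rank ker ∂_2 − rank ∂_3 = (18 − 18) − 0 = 0, and there is no ∂_3, so H_2 ≅ 0.

As a check, the Euler characteristic is 9 − 27 + 18 = 0, which agrees with 1 − 1 + 0 = 0.
(K is a triangulation of the Klein bottle.)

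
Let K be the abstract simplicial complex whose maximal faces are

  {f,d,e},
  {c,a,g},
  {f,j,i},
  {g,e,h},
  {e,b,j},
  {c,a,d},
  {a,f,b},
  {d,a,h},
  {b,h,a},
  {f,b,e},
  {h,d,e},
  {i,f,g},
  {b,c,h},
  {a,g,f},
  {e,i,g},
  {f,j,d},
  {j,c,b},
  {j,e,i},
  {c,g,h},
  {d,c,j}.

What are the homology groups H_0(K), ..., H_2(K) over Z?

Fix the vertex order a < b < c < d < e < f < g < h < i < j and write every simplex with vertices in increasing order. Then dim K = 2 and the simplices of K are:

  0-simplices (10): a, b, c, d, e, f, g, h, i, j
  1-simplices (30): ab, ac, ad, af, ag, ah, bc, be, bf, bh, bj, cd, cg, ch, cj, de, df, dh, dj, ef, eg, eh, ei, ej, fg, fi, fj, gh, gi, ij
  2-simplices (20): abf, abh, acd, acg, adh, afg, bch, bcj, bef, bej, cdj, cgh, def, deh, dfj, egh, egi, eij, fgi, fij

so the chain groups are C_0 ≅ Z^10, C_1 ≅ Z^30, C_2 ≅ Z^20.

The boundary map ∂_1: C_1 → C_0 maps an edge to its endpoints' difference, ∂[p,q] = q − p. For instance
  ∂bj = j − b.
This gives a 10×30 integer matrix of rank 9; reducing to Smith normal form yields diagonal entries (1,1,1,1,1,1,1,1,1).

The boundary map ∂_2: C_2 → C_1 maps a triangle to the signed sum of its edges. For instance
  ∂fgi = gi − fi + fg,
  ∂bej = ej − bj + be.
The resulting 30×20 matrix has rank 20, and its Smith normal form has invariant factors (1,1,1,1,1,1,1,1,1,1,1,1,1,1,1,1,1,1,1,2).

Reading off H_k = ker ∂_k / im ∂_{k+1}:

  H_0: rank C_0 − rank ∂_1 = 10 − 9 = 1, and the invariant factors of ∂_1 are all 1, so H_0 = Z.
  H_1: rank ker ∂_1 − rank ∂_2 = (30 − 9) − 20 = 1, and ∂_2 has invariant factor 2 > 1, so H_1 = Z ⊕ Z/2Z.
  H_2: rank ker ∂_2 − rank ∂_3 = (20 − 20) − 0 = 0, and there is no ∂_3, so H_2 = 0.

(K is a triangulation of the Klein bottle.)

H_0 ≅ Z,  H_1 ≅ Z ⊕ Z/2Z,  H_2 = 0.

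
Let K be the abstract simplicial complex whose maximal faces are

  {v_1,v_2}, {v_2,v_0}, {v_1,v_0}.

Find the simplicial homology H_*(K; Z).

H_0 = Z,  H_1 = Z.

Take the total order v_0 < v_1 < v_2 on the vertex set. Then K (dimension 1) consists of the simplices:

  0-simplices (3): [v_0], [v_1], [v_2]
  1-simplices (3): [v_0,v_1], [v_0,v_2], [v_1,v_2]

so the chain groups are C_0 ≅ Z^3, C_1 ≅ Z^3.

Boundary ∂_1: C_1 → C_0 is given by ∂[p,q] = [q] − [p]. For instance
  ∂[v_1,v_2] = [v_2] − [v_1].
The resulting 3×3 matrix has rank 2, and its Smith normal form has invariant factors (1,1).

From H_k ≅ ker(∂_k) / im(∂_{k+1}) we obtain:

  H_0: rank C_0 − rank ∂_1 = 3 − 2 = 1, and the invariant factors of ∂_1 are all 1, so H_0 ≅ Z.
  H_1: rank ker ∂_1 − rank ∂_2 = (3 − 2) − 0 = 1, and there is no ∂_2, so H_1 ≅ Z.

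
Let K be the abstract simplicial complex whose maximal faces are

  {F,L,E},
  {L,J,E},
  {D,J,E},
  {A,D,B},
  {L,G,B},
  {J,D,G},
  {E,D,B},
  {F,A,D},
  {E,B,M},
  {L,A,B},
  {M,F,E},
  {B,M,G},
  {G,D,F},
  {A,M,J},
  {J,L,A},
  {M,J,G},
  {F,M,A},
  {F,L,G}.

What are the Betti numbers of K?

Take the total order A < B < D < E < F < G < J < L < M on the vertex set. Then K (dimension 2) consists of the simplices:

  0-simplices (9): A, B, D, E, F, G, J, L, M
  1-simplices (27): AB, AD, AF, AJ, AL, AM, BD, BE, BG, BL, BM, DE, DF, DG, DJ, EF, EJ, EL, EM, FG, FL, FM, GJ, GL, GM, JL, JM
  2-simplices (18): ABD, ABL, ADF, AFM, AJL, AJM, BDE, BEM, BGL, BGM, DEJ, DFG, DGJ, EFL, EFM, EJL, FGL, GJM

Hence C_0 ≅ Z^9, C_1 ≅ Z^27, C_2 ≅ Z^18.

∂_1: C_1 → C_0 sends each edge [p,q] (with p < q) to q − p. For instance
  ∂BE = E − B.
The resulting 9×27 matrix has rank 8, and its Smith normal form has invariant factors (1,1,1,1,1,1,1,1).

Boundary ∂_2: C_2 → C_1 maps a triangle to the signed sum of its edges. For instance
  ∂GJM = JM − GM + GJ,
  ∂DGJ = GJ − DJ + DG.
This gives a 27×18 integer matrix of rank 17; reducing to Smith normal form yields diagonal entries (1,1,1,1,1,1,1,1,1,1,1,1,1,1,1,1,1).

Reading off H_k = ker ∂_k / im ∂_{k+1}:

  H_0: rank C_0 − rank ∂_1 = 9 − 8 = 1, and the invariant factors of ∂_1 are all 1, so H_0 ≅ Z.
  H_1: rank ker ∂_1 − rank ∂_2 = (27 − 8) − 17 = 2, and the invariant factors of ∂_2 are all 1, so H_1 ≅ Z^2.
  H_2: rank ker ∂_2 − rank ∂_3 = (18 − 17) − 0 = 1, and there is no ∂_3, so H_2 ≅ Z.

Hence the Betti numbers are b_0 = 1, b_1 = 2, b_2 = 1.

b_0 = 1, b_1 = 2, b_2 = 1.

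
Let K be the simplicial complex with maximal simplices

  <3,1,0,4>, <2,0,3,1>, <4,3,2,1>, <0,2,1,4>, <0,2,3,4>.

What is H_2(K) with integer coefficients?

Fix the vertex order 0 < 1 < 2 < 3 < 4 and write every simplex with vertices in increasing order. Then dim K = 3 and the simplices of K are:

  0-simplices (5): [0], [1], [2], [3], [4]
  1-simplices (10): [0,1], [0,2], [0,3], [0,4], [1,2], [1,3], [1,4], [2,3], [2,4], [3,4]
  2-simplices (10): [0,1,2], [0,1,3], [0,1,4], [0,2,3], [0,2,4], [0,3,4], [1,2,3], [1,2,4], [1,3,4], [2,3,4]
  3-simplices (5): [0,1,2,3], [0,1,2,4], [0,1,3,4], [0,2,3,4], [1,2,3,4]

so the chain groups are C_0 ≅ Z^5, C_1 ≅ Z^10, C_2 ≅ Z^10, C_3 ≅ Z^5.

Boundary ∂_1: C_1 → C_0 is given by ∂[p,q] = [q] − [p]. For instance
  ∂[0,4] = [4] − [0].
The resulting 5×10 matrix has rank 4, and its Smith normal form has invariant factors (1,1,1,1).

Boundary ∂_2: C_2 → C_1 acts by ∂[p,q,r] = [q,r] − [p,r] + [p,q]. For instance
  ∂[0,1,4] = [1,4] − [0,4] + [0,1],
  ∂[1,3,4] = [3,4] − [1,4] + [1,3].
This gives a 10×10 integer matrix of rank 6; reducing to Smith normal form yields diagonal entries (1,1,1,1,1,1).

Boundary ∂_3: C_3 → C_2 sends each 3-simplex σ to the alternating sum Σ_i (−1)^i (σ with its i-th vertex removed). For instance
  ∂[0,1,3,4] = [1,3,4] − [0,3,4] + [0,1,4] − [0,1,3],
  ∂[1,2,3,4] = [2,3,4] − [1,3,4] + [1,2,4] − [1,2,3].
The 10×5 boundary matrix has rank 4 and Smith normal form diag(1,1,1,1).

From H_k ≅ ker(∂_k) / im(∂_{k+1}) we obtain:

  H_2: rank ker ∂_2 − rank ∂_3 = (10 − 6) − 4 = 0, and the invariant factors of ∂_3 are all 1, so H_2 = 0.

H_2 = 0.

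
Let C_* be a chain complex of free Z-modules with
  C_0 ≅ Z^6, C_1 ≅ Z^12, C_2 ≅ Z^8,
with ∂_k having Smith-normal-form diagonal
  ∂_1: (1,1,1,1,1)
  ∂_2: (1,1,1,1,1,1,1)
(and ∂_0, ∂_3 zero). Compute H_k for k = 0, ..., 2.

H_0 = Z,  H_1 = 0,  H_2 = Z.

H_0: b_0 = 6 − 0 − 5 = 1; torsion from ∂_1 factors > 1: none. So H_0 = Z.
H_1: b_1 = 12 − 5 − 7 = 0; torsion from ∂_2 factors > 1: none. So H_1 = 0.
H_2: b_2 = 8 − 7 − 0 = 1; torsion from ∂_3 factors > 1: none. So H_2 = Z.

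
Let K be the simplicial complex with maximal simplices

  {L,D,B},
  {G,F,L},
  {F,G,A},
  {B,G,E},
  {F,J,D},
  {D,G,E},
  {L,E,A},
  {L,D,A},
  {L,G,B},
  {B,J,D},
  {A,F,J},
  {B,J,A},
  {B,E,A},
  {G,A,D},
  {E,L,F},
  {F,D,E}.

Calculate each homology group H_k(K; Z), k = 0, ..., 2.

Fix the vertex order A < B < D < E < F < G < J < L and write every simplex with vertices in increasing order. Then dim K = 2 and the simplices of K are:

  0-simplices (8): A, B, D, E, F, G, J, L
  1-simplices (24): AB, AD, AE, AF, AG, AJ, AL, BD, BE, BG, BJ, BL, DE, DF, DG, DJ, DL, EF, EG, EL, FG, FJ, FL, GL
  2-simplices (16): ABE, ABJ, ADG, ADL, AEL, AFG, AFJ, BDJ, BDL, BEG, BGL, DEF, DEG, DFJ, EFL, FGL

Hence C_0 ≅ Z^8, C_1 ≅ Z^24, C_2 ≅ Z^16.

Boundary ∂_1: C_1 → C_0 sends each edge [p,q] (with p < q) to q − p. For instance
  ∂EG = G − E.
This gives a 8×24 integer matrix of rank 7; reducing to Smith normal form yields diagonal entries (1,1,1,1,1,1,1).

The boundary map ∂_2: C_2 → C_1 maps a triangle to the signed sum of its edges. For instance
  ∂BDL = DL − BL + BD,
  ∂AFG = FG − AG + AF.
This gives a 24×16 integer matrix of rank 15; reducing to Smith normal form yields diagonal entries (1,1,1,1,1,1,1,1,1,1,1,1,1,1,1).

Reading off H_k = ker ∂_k / im ∂_{k+1}:

  H_0: rank C_0 − rank ∂_1 = 8 − 7 = 1, and the invariant factors of ∂_1 are all 1, so H_0 = Z.
  H_1: rank ker ∂_1 − rank ∂_2 = (24 − 7) − 15 = 2, and the invariant factors of ∂_2 are all 1, so H_1 = Z^2.
  H_2: rank ker ∂_2 − rank ∂_3 = (16 − 15) − 0 = 1, and there is no ∂_3, so H_2 = Z.

H_0 = Z,  H_1 = Z^2,  H_2 = Z.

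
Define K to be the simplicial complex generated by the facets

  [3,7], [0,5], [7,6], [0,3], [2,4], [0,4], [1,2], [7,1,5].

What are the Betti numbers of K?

b_0 = 1, b_1 = 2, b_2 = 0.

Fix the vertex order 0 < 1 < 2 < 3 < 4 < 5 < 6 < 7 and write every simplex with vertices in increasing order. Then dim K = 2 and the simplices of K are:

  0-simplices (8): [0], [1], [2], [3], [4], [5], [6], [7]
  1-simplices (10): [0,3], [0,4], [0,5], [1,2], [1,5], [1,7], [2,4], [3,7], [5,7], [6,7]
  2-simplices (1): [1,5,7]

giving chain groups C_0 ≅ Z^8, C_1 ≅ Z^10, C_2 ≅ Z^1.

∂_1: C_1 → C_0 is given by ∂[p,q] = [q] − [p].
The resulting 8×10 matrix has rank 7, and its Smith normal form has invariant factors (1,1,1,1,1,1,1).

The boundary map ∂_2: C_2 → C_1 maps a triangle to the signed sum of its edges. For instance
  ∂[1,5,7] = [5,7] − [1,7] + [1,5].
As a 10×1 matrix over Z this has rank 1, with invariant factors (1).

Computing H_k = (kernel of ∂_k) / (image of ∂_{k+1}):

  H_0: rank C_0 − rank ∂_1 = 8 − 7 = 1, and the invariant factors of ∂_1 are all 1, so H_0 ≅ Z.
  H_1: rank ker ∂_1 − rank ∂_2 = (10 − 7) − 1 = 2, and the invariant factors of ∂_2 are all 1, so H_1 ≅ Z^2.
  H_2: rank ker ∂_2 − rank ∂_3 = (1 − 1) − 0 = 0, and there is no ∂_3, so H_2 ≅ 0.

As a check, the Euler characteristic is 8 − 10 + 1 = -1, which agrees with 1 − 2 + 0 = -1.

Hence the Betti numbers are b_0 = 1, b_1 = 2, b_2 = 0.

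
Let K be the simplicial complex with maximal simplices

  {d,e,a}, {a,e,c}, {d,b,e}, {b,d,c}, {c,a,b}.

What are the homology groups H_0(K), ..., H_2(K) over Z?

Order the vertices as a < b < c < d < e. Listing each simplex with vertices in this order, K has dimension 2 with simplices:

  0-simplices (5): a, b, c, d, e
  1-simplices (10): ab, ac, ad, ae, bc, bd, be, cd, ce, de
  2-simplices (5): abc, ace, ade, bcd, bde

Hence C_0 ≅ Z^5, C_1 ≅ Z^10, C_2 ≅ Z^5.

∂_1: C_1 → C_0 maps an edge to its endpoints' difference, ∂[p,q] = q − p.
The resulting 5×10 matrix has rank 4, and its Smith normal form has invariant factors (1,1,1,1).

∂_2: C_2 → C_1 maps a triangle to the signed sum of its edges. For instance
  ∂bde = de − be + bd,
  ∂abc = bc − ac + ab.
The resulting 10×5 matrix has rank 5, and its Smith normal form has invariant factors (1,1,1,1,1).

From H_k ≅ ker(∂_k) / im(∂_{k+1}) we obtain:

  H_0: rank C_0 − rank ∂_1 = 5 − 4 = 1, and the invariant factors of ∂_1 are all 1, so H_0 ≅ Z.
  H_1: rank ker ∂_1 − rank ∂_2 = (10 − 4) − 5 = 1, and the invariant factors of ∂_2 are all 1, so H_1 ≅ Z.
  H_2: rank ker ∂_2 − rank ∂_3 = (5 − 5) − 0 = 0, and there is no ∂_3, so H_2 ≅ 0.

H_0 ≅ Z,  H_1 ≅ Z,  H_2 = 0.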